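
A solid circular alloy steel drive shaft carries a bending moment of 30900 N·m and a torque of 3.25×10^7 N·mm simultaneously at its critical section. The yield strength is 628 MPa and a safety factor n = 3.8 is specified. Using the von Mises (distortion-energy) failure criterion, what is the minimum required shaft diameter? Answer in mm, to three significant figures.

d = 137 mm

σ_allow = σ_y/n = 628/3.8 = 165.3 MPa.
For a solid shaft σ_b = 32M/(πd³) and τ = 16T/(πd³), so the von Mises stress is σ' = (16/πd³)·√(4M²+3T²).
√(4M²+3T²) = √(4×(3.090×10^7)² + 3×(3.250×10^7)²) = 8.359×10^7 N·mm.
d³ = 16×8.359×10^7/(π×165.3) = 2.576×10^6 mm³.
d = 137.1 mm.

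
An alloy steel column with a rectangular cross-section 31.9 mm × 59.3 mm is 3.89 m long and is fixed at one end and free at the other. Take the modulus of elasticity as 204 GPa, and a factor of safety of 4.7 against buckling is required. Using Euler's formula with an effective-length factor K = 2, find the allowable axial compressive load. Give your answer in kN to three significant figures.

P_allow = 1.14 kN

Buckling occurs about the weak axis: I_min = h·b³/12 = 59.3×31.9³/12 = 160400 mm⁴ (b = 31.9 mm is the smaller dimension).
Effective length L_e = KL = 2×3.89 m = 7780 mm.
Euler critical load P_cr = π²EI/L_e² = π²×204000×160400/7780² = 5336 N.
P_allow = P_cr/n = 5336/4.7 = 1135 N.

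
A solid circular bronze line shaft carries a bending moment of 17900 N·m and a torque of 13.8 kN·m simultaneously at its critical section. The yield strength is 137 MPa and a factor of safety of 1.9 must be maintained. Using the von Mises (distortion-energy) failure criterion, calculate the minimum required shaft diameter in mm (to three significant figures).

d = 145 mm

σ_allow = σ_y/n = 137/1.9 = 72.11 MPa.
For a solid shaft σ_b = 32M/(πd³) and τ = 16T/(πd³), so the von Mises stress is σ' = (16/πd³)·√(4M²+3T²).
√(4M²+3T²) = √(4×(1.790×10^7)² + 3×(1.380×10^7)²) = 4.305×10^7 N·mm.
d³ = 16×4.305×10^7/(π×72.11) = 3.040×10^6 mm³.
d = 144.9 mm.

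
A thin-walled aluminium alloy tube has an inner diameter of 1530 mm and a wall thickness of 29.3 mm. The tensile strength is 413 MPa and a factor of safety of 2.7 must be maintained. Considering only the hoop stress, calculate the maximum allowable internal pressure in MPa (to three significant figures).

p_allow = 5.86 MPa

σ_allow = 413/2.7 = 153.0 MPa.
σ_h = pD/(2t) → p_allow = 2σ_allow t/D = 2×153.0×29.3/1530 = 5.859 MPa.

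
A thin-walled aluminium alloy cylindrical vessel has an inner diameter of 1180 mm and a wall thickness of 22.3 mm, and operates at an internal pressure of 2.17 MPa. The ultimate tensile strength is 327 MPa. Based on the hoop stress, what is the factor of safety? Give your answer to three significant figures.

n = 5.70

σ_h = pD/(2t) = 2.17×1180/(2×22.3) = 57.41 MPa.
n = 327/57.41 = 5.696.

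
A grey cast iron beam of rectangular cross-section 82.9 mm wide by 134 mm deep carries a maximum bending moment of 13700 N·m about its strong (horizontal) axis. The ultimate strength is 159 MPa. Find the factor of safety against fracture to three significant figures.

Section modulus S = bh²/6 = 82.9×134²/6 = 248100 mm³.
σ = M/S = 1.3700×10^7/248100 = 55.22 MPa.
n = 159/55.22 = 2.879.

n = 2.88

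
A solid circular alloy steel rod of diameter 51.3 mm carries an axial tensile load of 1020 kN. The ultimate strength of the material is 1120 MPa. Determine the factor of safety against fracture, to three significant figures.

n = 2.27

A = πd²/4 = 2067 mm².
σ = F/A = 1020000/2067 = 493.5 MPa.
n = 1120/493.5 = 2.270.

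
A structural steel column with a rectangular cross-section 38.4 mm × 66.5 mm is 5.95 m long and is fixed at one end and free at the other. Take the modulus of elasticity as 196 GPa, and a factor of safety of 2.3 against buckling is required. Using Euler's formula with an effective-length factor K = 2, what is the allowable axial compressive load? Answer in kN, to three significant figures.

P_allow = 1.86 kN

Buckling occurs about the weak axis: I_min = h·b³/12 = 66.5×38.4³/12 = 313800 mm⁴ (b = 38.4 mm is the smaller dimension).
Effective length L_e = KL = 2×5.95 m = 11900 mm.
Euler critical load P_cr = π²EI/L_e² = π²×196000×313800/11900² = 4286 N.
P_allow = P_cr/n = 4286/2.3 = 1864 N.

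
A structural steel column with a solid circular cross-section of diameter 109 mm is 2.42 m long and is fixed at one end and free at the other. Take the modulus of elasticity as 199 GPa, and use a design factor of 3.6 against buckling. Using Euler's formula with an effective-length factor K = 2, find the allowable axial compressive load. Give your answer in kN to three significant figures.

P_allow = 161 kN

I = πd⁴/64 = π×109⁴/64 = 6.929×10^6 mm⁴.
Effective length L_e = KL = 2×2.42 m = 4840 mm.
Euler critical load P_cr = π²EI/L_e² = π²×199000×6.929×10^6/4840² = 580900 N.
P_allow = P_cr/n = 580900/3.6 = 161400 N.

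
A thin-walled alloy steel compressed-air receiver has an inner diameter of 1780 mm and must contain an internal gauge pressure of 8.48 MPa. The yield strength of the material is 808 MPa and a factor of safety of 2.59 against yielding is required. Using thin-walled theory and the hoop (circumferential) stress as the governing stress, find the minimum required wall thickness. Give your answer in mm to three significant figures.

t = 24.2 mm

σ_allow = 808/2.59 = 312.0 MPa.
Hoop stress σ_h = pD/(2t), so t = pD/(2σ_allow) = 8.48×1780/(2×312.0) = 24.19 mm.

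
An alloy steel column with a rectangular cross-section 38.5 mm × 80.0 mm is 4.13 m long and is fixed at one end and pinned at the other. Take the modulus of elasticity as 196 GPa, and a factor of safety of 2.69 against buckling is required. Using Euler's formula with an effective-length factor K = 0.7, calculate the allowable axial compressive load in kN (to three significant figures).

Buckling occurs about the weak axis: I_min = h·b³/12 = 80.0×38.5³/12 = 380400 mm⁴ (b = 38.5 mm is the smaller dimension).
Effective length L_e = KL = 0.7×4.13 m = 2891 mm.
Euler critical load P_cr = π²EI/L_e² = π²×196000×380400/2891² = 88050 N.
P_allow = P_cr/n = 88050/2.69 = 32730 N.

P_allow = 32.7 kN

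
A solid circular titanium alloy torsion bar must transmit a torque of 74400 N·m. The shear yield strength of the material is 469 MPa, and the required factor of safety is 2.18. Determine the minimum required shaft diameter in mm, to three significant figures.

d = 121 mm

Allowable shear stress τ_allow = 469/2.18 = 215.1 MPa.
For a solid shaft τ = 16T/(πd³), so d³ = 16T/(π τ_allow) = 16×7.4400×10^7/(π×215.1) = 1.761×10^6 mm³.
d = (1.761×10^6)^(1/3) = 120.8 mm.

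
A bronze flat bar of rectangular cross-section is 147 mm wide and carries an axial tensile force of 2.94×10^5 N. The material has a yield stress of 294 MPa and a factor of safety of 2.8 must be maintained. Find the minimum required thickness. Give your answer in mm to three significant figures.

t = 19.0 mm

σ_allow = 294/2.8 = 105.0 MPa.
Required area A = F/σ_allow = 294000/105.0 = 2800 mm².
t = A/w = 2800/147 = 19.05 mm.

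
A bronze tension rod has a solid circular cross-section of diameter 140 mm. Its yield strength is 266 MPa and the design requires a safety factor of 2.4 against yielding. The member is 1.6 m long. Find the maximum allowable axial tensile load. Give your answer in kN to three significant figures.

σ_allow = 266/2.4 = 110.8 MPa.
A = πd²/4 = π×140²/4 = 15390 mm².
F_allow = σ_allow × A = 110.8×15390 = 1.706×10^6 N.

F_allow = 1710 kN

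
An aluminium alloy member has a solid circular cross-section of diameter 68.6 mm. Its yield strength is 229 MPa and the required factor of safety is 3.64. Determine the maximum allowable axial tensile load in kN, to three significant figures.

σ_allow = 229/3.64 = 62.91 MPa.
A = πd²/4 = π×68.6²/4 = 3696 mm².
F_allow = σ_allow × A = 62.91×3696 = 232500 N.

F_allow = 233 kN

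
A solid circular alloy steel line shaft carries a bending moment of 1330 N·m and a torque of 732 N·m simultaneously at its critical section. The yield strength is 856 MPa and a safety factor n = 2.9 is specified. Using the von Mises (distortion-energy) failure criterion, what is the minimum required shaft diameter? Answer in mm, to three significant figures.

σ_allow = σ_y/n = 856/2.9 = 295.2 MPa.
For a solid shaft σ_b = 32M/(πd³) and τ = 16T/(πd³), so the von Mises stress is σ' = (16/πd³)·√(4M²+3T²).
√(4M²+3T²) = √(4×(1.330×10^6)² + 3×(732000)²) = 2.947×10^6 N·mm.
d³ = 16×2.947×10^6/(π×295.2) = 50840 mm³.
d = 37.05 mm.

d = 37.0 mm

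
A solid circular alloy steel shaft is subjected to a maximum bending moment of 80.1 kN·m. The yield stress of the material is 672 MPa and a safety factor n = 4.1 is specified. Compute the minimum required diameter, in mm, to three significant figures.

d = 171 mm

σ_allow = 672/4.1 = 163.9 MPa.
For a solid circular section σ = 32M/(πd³), so d³ = 32M/(π σ_allow) = 32×8.0100×10^7/(π×163.9) = 4.978×10^6 mm³.
d = 170.7 mm.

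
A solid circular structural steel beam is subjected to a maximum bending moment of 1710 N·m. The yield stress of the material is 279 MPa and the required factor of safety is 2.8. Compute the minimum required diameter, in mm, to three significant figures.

d = 55.9 mm

σ_allow = 279/2.8 = 99.64 MPa.
For a solid circular section σ = 32M/(πd³), so d³ = 32M/(π σ_allow) = 32×1710000/(π×99.64) = 174800 mm³.
d = 55.91 mm.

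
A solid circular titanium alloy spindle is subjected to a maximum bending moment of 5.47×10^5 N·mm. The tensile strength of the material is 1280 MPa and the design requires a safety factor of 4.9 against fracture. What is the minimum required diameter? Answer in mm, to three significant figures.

d = 27.7 mm

σ_allow = 1280/4.9 = 261.2 MPa.
For a solid circular section σ = 32M/(πd³), so d³ = 32M/(π σ_allow) = 32×547000/(π×261.2) = 21330 mm³.
d = 27.73 mm.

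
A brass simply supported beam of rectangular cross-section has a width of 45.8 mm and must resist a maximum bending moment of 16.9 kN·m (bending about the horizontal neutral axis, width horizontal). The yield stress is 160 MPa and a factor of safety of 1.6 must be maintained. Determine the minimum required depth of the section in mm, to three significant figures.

σ_allow = 160/1.6 = 100.0 MPa.
For a rectangular section σ = 6M/(bh²), so h² = 6M/(b σ_allow) = 6×1.6900×10^7/(45.8×100.0) = 22140 mm².
h = 148.8 mm.

h = 149 mm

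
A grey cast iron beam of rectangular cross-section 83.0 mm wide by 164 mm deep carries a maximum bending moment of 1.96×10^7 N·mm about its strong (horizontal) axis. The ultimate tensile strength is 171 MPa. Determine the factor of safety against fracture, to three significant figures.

n = 3.25

Section modulus S = bh²/6 = 83.0×164²/6 = 372100 mm³.
σ = M/S = 1.9600×10^7/372100 = 52.68 MPa.
n = 171/52.68 = 3.246.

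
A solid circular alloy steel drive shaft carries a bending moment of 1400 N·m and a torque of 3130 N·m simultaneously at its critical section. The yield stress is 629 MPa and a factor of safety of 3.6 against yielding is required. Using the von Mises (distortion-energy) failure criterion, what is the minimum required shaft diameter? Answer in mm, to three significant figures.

d = 56.2 mm

σ_allow = σ_y/n = 629/3.6 = 174.7 MPa.
For a solid shaft σ_b = 32M/(πd³) and τ = 16T/(πd³), so the von Mises stress is σ' = (16/πd³)·√(4M²+3T²).
√(4M²+3T²) = √(4×(1.400×10^6)² + 3×(3.130×10^6)²) = 6.102×10^6 N·mm.
d³ = 16×6.102×10^6/(π×174.7) = 177900 mm³.
d = 56.24 mm.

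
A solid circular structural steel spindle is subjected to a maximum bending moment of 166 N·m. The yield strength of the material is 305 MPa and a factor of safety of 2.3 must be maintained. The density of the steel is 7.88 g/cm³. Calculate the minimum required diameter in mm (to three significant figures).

d = 23.4 mm

σ_allow = 305/2.3 = 132.6 MPa.
For a solid circular section σ = 32M/(πd³), so d³ = 32M/(π σ_allow) = 32×166000/(π×132.6) = 12750 mm³.
d = 23.36 mm.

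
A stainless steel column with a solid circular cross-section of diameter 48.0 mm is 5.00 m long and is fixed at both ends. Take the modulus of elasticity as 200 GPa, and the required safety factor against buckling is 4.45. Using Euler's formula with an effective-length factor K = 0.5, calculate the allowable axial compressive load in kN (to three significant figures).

P_allow = 18.5 kN

I = πd⁴/64 = π×48.0⁴/64 = 260600 mm⁴.
Effective length L_e = KL = 0.5×5.00 m = 2500 mm.
Euler critical load P_cr = π²EI/L_e² = π²×200000×260600/2500² = 82300 N.
P_allow = P_cr/n = 82300/4.45 = 18490 N.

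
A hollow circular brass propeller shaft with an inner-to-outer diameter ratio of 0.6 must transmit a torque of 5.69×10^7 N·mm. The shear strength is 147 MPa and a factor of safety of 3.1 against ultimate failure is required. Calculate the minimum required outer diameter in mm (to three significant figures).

d_o = 191 mm

τ_allow = 147/3.1 = 47.42 MPa.
For a hollow shaft τ = 16T/[πd_o³(1−k⁴)] with k = 0.6, so 1−k⁴ = 0.8704.
d_o³ = 16T/[π τ_allow (1−k⁴)] = 16×5.6900×10^7/(π×47.42×0.8704) = 7.021×10^6 mm³.
d_o = 191.5 mm.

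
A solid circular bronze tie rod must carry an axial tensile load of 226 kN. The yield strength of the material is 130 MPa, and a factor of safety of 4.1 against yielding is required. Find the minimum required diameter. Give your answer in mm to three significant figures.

d = 95.3 mm

Allowable stress σ_allow = 130/4.1 = 31.71 MPa.
Required area A = F/σ_allow = 226000/31.71 = 7128 mm².
A = πd²/4 → d = √(4A/π) = 95.26 mm.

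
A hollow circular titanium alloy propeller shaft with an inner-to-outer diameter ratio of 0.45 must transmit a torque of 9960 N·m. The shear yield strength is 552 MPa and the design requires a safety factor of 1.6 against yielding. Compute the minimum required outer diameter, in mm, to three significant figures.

τ_allow = 552/1.6 = 345.0 MPa.
For a hollow shaft τ = 16T/[πd_o³(1−k⁴)] with k = 0.45, so 1−k⁴ = 0.9590.
d_o³ = 16T/[π τ_allow (1−k⁴)] = 16×9960000/(π×345.0×0.9590) = 153300 mm³.
d_o = 53.52 mm.

d_o = 53.5 mm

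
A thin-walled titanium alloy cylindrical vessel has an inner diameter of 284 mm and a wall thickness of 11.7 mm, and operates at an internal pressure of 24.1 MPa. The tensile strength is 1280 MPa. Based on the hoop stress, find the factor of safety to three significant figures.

σ_h = pD/(2t) = 24.1×284/(2×11.7) = 292.5 MPa.
n = 1280/292.5 = 4.376.

n = 4.38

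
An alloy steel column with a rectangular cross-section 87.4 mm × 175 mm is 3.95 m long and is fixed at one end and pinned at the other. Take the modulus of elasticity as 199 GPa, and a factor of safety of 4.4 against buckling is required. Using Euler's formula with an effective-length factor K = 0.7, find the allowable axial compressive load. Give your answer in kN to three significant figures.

P_allow = 568 kN

Buckling occurs about the weak axis: I_min = h·b³/12 = 175×87.4³/12 = 9.736×10^6 mm⁴ (b = 87.4 mm is the smaller dimension).
Effective length L_e = KL = 0.7×3.95 m = 2765 mm.
Euler critical load P_cr = π²EI/L_e² = π²×199000×9.736×10^6/2765² = 2.501×10^6 N.
P_allow = P_cr/n = 2.501×10^6/4.4 = 568500 N.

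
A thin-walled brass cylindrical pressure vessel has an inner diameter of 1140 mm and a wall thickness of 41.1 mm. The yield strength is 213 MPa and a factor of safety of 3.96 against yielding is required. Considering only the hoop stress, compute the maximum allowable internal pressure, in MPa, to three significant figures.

σ_allow = 213/3.96 = 53.79 MPa.
σ_h = pD/(2t) → p_allow = 2σ_allow t/D = 2×53.79×41.1/1140 = 3.878 MPa.

p_allow = 3.88 MPa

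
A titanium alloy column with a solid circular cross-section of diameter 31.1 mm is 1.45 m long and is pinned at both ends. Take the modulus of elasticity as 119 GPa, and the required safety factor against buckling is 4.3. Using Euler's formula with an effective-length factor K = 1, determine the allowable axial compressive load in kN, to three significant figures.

P_allow = 5.97 kN

I = πd⁴/64 = π×31.1⁴/64 = 45920 mm⁴.
Effective length L_e = KL = 1×1.45 m = 1450 mm.
Euler critical load P_cr = π²EI/L_e² = π²×119000×45920/1450² = 25650 N.
P_allow = P_cr/n = 25650/4.3 = 5966 N.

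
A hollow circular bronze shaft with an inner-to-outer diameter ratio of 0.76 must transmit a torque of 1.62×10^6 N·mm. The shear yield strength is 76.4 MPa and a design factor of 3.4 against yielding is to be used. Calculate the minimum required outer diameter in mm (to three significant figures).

d_o = 82.0 mm

τ_allow = 76.4/3.4 = 22.47 MPa.
For a hollow shaft τ = 16T/[πd_o³(1−k⁴)] with k = 0.76, so 1−k⁴ = 0.6664.
d_o³ = 16T/[π τ_allow (1−k⁴)] = 16×1620000/(π×22.47×0.6664) = 551000 mm³.
d_o = 81.98 mm.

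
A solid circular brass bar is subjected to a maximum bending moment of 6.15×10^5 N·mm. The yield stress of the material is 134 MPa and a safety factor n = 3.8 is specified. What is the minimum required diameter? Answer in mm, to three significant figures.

d = 56.2 mm

σ_allow = 134/3.8 = 35.26 MPa.
For a solid circular section σ = 32M/(πd³), so d³ = 32M/(π σ_allow) = 32×615000/(π×35.26) = 177600 mm³.
d = 56.21 mm.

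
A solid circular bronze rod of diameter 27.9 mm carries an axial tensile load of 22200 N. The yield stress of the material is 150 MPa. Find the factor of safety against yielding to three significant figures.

A = πd²/4 = 611.4 mm².
σ = F/A = 22200/611.4 = 36.31 MPa.
n = 150/36.31 = 4.131.

n = 4.13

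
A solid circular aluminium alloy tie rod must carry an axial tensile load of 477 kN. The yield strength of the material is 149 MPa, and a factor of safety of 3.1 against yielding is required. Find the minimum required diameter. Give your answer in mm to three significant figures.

d = 112 mm

Allowable stress σ_allow = 149/3.1 = 48.06 MPa.
Required area A = F/σ_allow = 477000/48.06 = 9924 mm².
A = πd²/4 → d = √(4A/π) = 112.4 mm.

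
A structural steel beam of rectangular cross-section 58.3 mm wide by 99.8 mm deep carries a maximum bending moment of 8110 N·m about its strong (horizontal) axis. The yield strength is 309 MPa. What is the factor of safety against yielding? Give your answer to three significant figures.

n = 3.69

Section modulus S = bh²/6 = 58.3×99.8²/6 = 96780 mm³.
σ = M/S = 8110000/96780 = 83.80 MPa.
n = 309/83.80 = 3.687.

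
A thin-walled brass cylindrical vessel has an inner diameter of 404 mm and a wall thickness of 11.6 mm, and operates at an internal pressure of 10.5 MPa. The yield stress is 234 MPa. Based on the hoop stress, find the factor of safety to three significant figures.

n = 1.28

σ_h = pD/(2t) = 10.5×404/(2×11.6) = 182.8 MPa.
n = 234/182.8 = 1.280.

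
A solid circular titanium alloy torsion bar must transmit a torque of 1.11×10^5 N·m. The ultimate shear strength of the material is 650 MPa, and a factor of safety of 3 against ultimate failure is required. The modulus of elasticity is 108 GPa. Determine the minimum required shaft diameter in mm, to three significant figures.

Allowable shear stress τ_allow = 650/3 = 216.7 MPa.
For a solid shaft τ = 16T/(πd³), so d³ = 16T/(π τ_allow) = 16×1.1100×10^8/(π×216.7) = 2.609×10^6 mm³.
d = (2.609×10^6)^(1/3) = 137.7 mm.

d = 138 mm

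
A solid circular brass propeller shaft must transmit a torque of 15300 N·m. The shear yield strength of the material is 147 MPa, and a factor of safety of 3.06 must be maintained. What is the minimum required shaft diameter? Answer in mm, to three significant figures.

Allowable shear stress τ_allow = 147/3.06 = 48.04 MPa.
For a solid shaft τ = 16T/(πd³), so d³ = 16T/(π τ_allow) = 16×1.5300×10^7/(π×48.04) = 1.622×10^6 mm³.
d = (1.622×10^6)^(1/3) = 117.5 mm.

d = 117 mm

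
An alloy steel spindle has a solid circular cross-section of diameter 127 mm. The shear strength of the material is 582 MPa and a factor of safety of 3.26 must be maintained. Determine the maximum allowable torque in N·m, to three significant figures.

T_allow = 71800 N·m

τ_allow = 582/3.26 = 178.5 MPa.
For a solid shaft T_allow = τ_allow·πd³/16; πd³/16 = π×127³/16 = 402200 mm³.
T_allow = 178.5×402200 = 7.180×10^7 N·mm = 71800 N·m.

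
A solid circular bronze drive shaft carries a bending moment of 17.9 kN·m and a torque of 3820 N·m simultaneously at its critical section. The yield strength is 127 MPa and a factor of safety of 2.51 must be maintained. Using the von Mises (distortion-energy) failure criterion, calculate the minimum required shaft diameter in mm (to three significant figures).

σ_allow = σ_y/n = 127/2.51 = 50.60 MPa.
For a solid shaft σ_b = 32M/(πd³) and τ = 16T/(πd³), so the von Mises stress is σ' = (16/πd³)·√(4M²+3T²).
√(4M²+3T²) = √(4×(1.790×10^7)² + 3×(3.820×10^6)²) = 3.641×10^7 N·mm.
d³ = 16×3.641×10^7/(π×50.60) = 3.665×10^6 mm³.
d = 154.2 mm.

d = 154 mm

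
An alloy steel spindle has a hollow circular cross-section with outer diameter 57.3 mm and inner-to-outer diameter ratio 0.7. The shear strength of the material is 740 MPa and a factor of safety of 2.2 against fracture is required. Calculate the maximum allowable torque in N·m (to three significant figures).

T_allow = 9440 N·m

τ_allow = 740/2.2 = 336.4 MPa.
For a hollow shaft T_allow = τ_allow·πd_o³(1−k⁴)/16 with 1−k⁴ = 0.7599, so πd_o³(1−k⁴)/16 = 28070 mm³.
T_allow = 336.4×28070 = 9.442×10^6 N·mm = 9442 N·m.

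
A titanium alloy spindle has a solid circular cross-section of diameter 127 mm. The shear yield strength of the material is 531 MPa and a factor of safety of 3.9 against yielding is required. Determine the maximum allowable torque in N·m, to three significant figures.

T_allow = 54800 N·m

τ_allow = 531/3.9 = 136.2 MPa.
For a solid shaft T_allow = τ_allow·πd³/16; πd³/16 = π×127³/16 = 402200 mm³.
T_allow = 136.2×402200 = 5.476×10^7 N·mm = 54760 N·m.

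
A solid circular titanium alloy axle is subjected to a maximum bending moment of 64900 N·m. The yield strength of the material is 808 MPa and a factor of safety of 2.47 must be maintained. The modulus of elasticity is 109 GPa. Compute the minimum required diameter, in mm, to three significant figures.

d = 126 mm

σ_allow = 808/2.47 = 327.1 MPa.
For a solid circular section σ = 32M/(πd³), so d³ = 32M/(π σ_allow) = 32×6.4900×10^7/(π×327.1) = 2.021×10^6 mm³.
d = 126.4 mm.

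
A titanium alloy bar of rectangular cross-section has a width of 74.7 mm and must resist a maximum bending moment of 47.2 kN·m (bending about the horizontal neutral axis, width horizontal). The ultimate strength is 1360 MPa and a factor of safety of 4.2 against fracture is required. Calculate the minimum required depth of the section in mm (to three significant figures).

h = 108 mm

σ_allow = 1360/4.2 = 323.8 MPa.
For a rectangular section σ = 6M/(bh²), so h² = 6M/(b σ_allow) = 6×4.7200×10^7/(74.7×323.8) = 11710 mm².
h = 108.2 mm.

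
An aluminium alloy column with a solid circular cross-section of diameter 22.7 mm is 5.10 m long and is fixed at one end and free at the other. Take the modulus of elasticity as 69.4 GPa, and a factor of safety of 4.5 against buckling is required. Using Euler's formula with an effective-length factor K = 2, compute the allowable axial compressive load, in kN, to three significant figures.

P_allow = 0.0191 kN

I = πd⁴/64 = π×22.7⁴/64 = 13030 mm⁴.
Effective length L_e = KL = 2×5.10 m = 10200 mm.
Euler critical load P_cr = π²EI/L_e² = π²×69400×13030/10200² = 85.81 N.
P_allow = P_cr/n = 85.81/4.5 = 19.07 N.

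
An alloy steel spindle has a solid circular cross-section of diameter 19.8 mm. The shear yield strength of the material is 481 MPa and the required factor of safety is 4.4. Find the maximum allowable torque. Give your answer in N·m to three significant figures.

T_allow = 167 N·m

τ_allow = 481/4.4 = 109.3 MPa.
For a solid shaft T_allow = τ_allow·πd³/16; πd³/16 = π×19.8³/16 = 1524 mm³.
T_allow = 109.3×1524 = 166600 N·mm = 166.6 N·m.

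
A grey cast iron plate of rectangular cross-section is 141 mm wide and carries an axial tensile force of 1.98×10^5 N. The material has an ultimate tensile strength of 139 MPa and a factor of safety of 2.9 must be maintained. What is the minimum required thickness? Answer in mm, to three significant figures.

t = 29.3 mm

σ_allow = 139/2.9 = 47.93 MPa.
Required area A = F/σ_allow = 198000/47.93 = 4131 mm².
t = A/w = 4131/141 = 29.30 mm.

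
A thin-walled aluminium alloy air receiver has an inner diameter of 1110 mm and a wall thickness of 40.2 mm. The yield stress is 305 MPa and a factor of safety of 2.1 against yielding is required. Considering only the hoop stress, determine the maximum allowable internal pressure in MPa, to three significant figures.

σ_allow = 305/2.1 = 145.2 MPa.
σ_h = pD/(2t) → p_allow = 2σ_allow t/D = 2×145.2×40.2/1110 = 10.52 MPa.

p_allow = 10.5 MPa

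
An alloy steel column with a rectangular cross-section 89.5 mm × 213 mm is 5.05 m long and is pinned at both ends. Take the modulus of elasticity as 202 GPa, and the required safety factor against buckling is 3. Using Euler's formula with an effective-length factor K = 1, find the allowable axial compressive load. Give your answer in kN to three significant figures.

Buckling occurs about the weak axis: I_min = h·b³/12 = 213×89.5³/12 = 1.273×10^7 mm⁴ (b = 89.5 mm is the smaller dimension).
Effective length L_e = KL = 1×5.05 m = 5050 mm.
Euler critical load P_cr = π²EI/L_e² = π²×202000×1.273×10^7/5050² = 994800 N.
P_allow = P_cr/n = 994800/3 = 331600 N.

P_allow = 332 kN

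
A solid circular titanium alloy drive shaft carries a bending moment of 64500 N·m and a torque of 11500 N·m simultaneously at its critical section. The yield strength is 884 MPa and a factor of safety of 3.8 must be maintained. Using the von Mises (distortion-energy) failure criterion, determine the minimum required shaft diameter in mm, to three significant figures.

d = 142 mm

σ_allow = σ_y/n = 884/3.8 = 232.6 MPa.
For a solid shaft σ_b = 32M/(πd³) and τ = 16T/(πd³), so the von Mises stress is σ' = (16/πd³)·√(4M²+3T²).
√(4M²+3T²) = √(4×(6.450×10^7)² + 3×(1.150×10^7)²) = 1.305×10^8 N·mm.
d³ = 16×1.305×10^8/(π×232.6) = 2.858×10^6 mm³.
d = 141.9 mm.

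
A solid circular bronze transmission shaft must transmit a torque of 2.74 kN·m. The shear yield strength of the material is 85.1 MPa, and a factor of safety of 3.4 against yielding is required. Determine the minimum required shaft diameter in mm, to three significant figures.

Allowable shear stress τ_allow = 85.1/3.4 = 25.03 MPa.
For a solid shaft τ = 16T/(πd³), so d³ = 16T/(π τ_allow) = 16×2740000/(π×25.03) = 557500 mm³.
d = (557500)^(1/3) = 82.30 mm.

d = 82.3 mm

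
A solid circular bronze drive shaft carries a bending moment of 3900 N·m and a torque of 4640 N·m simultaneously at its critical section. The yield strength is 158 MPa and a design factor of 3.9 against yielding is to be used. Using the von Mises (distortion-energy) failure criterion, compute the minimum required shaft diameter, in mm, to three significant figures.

d = 112 mm

σ_allow = σ_y/n = 158/3.9 = 40.51 MPa.
For a solid shaft σ_b = 32M/(πd³) and τ = 16T/(πd³), so the von Mises stress is σ' = (16/πd³)·√(4M²+3T²).
√(4M²+3T²) = √(4×(3.900×10^6)² + 3×(4.640×10^6)²) = 1.120×10^7 N·mm.
d³ = 16×1.120×10^7/(π×40.51) = 1.408×10^6 mm³.
d = 112.1 mm.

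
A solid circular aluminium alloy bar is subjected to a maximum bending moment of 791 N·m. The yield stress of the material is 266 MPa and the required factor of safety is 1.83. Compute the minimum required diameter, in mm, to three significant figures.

σ_allow = 266/1.83 = 145.4 MPa.
For a solid circular section σ = 32M/(πd³), so d³ = 32M/(π σ_allow) = 32×791000/(π×145.4) = 55430 mm³.
d = 38.13 mm.

d = 38.1 mm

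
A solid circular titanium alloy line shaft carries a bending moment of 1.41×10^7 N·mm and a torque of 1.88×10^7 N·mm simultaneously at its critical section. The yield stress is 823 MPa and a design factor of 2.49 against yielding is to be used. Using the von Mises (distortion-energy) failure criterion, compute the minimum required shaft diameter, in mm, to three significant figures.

d = 87.2 mm

σ_allow = σ_y/n = 823/2.49 = 330.5 MPa.
For a solid shaft σ_b = 32M/(πd³) and τ = 16T/(πd³), so the von Mises stress is σ' = (16/πd³)·√(4M²+3T²).
√(4M²+3T²) = √(4×(1.410×10^7)² + 3×(1.880×10^7)²) = 4.308×10^7 N·mm.
d³ = 16×4.308×10^7/(π×330.5) = 663800 mm³.
d = 87.23 mm.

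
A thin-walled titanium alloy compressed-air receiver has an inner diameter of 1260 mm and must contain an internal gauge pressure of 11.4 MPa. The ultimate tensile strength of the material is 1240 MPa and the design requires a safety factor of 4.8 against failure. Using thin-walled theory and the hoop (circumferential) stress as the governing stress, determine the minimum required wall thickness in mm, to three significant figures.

t = 27.8 mm

σ_allow = 1240/4.8 = 258.3 MPa.
Hoop stress σ_h = pD/(2t), so t = pD/(2σ_allow) = 11.4×1260/(2×258.3) = 27.80 mm.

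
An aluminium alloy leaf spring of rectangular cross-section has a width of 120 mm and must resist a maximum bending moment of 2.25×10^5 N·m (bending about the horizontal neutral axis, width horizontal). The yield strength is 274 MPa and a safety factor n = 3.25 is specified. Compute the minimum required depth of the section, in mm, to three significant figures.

h = 365 mm

σ_allow = 274/3.25 = 84.31 MPa.
For a rectangular section σ = 6M/(bh²), so h² = 6M/(b σ_allow) = 6×2.2500×10^8/(120×84.31) = 133400 mm².
h = 365.3 mm.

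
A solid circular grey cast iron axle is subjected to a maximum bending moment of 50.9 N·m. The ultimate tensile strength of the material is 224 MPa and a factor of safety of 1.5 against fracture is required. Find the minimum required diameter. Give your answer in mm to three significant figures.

σ_allow = 224/1.5 = 149.3 MPa.
For a solid circular section σ = 32M/(πd³), so d³ = 32M/(π σ_allow) = 32×50900/(π×149.3) = 3472 mm³.
d = 15.14 mm.

d = 15.1 mm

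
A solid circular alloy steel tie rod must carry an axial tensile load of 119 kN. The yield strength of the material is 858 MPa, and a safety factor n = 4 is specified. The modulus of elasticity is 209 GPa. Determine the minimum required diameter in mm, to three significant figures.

d = 26.6 mm

Allowable stress σ_allow = 858/4 = 214.5 MPa.
Required area A = F/σ_allow = 119000/214.5 = 554.8 mm².
A = πd²/4 → d = √(4A/π) = 26.58 mm.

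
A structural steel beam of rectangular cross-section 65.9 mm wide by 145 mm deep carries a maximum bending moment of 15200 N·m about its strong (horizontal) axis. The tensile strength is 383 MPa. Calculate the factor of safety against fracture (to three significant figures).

n = 5.82

Section modulus S = bh²/6 = 65.9×145²/6 = 230900 mm³.
σ = M/S = 1.5200×10^7/230900 = 65.82 MPa.
n = 383/65.82 = 5.819.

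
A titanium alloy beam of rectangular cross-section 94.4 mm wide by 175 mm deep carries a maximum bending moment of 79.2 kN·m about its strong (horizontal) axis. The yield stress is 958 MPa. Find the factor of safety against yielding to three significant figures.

Section modulus S = bh²/6 = 94.4×175²/6 = 481800 mm³.
σ = M/S = 7.9200×10^7/481800 = 164.4 MPa.
n = 958/164.4 = 5.828.

n = 5.83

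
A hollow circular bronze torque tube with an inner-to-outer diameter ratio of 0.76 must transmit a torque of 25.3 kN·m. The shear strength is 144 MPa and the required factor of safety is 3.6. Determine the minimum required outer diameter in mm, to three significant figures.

τ_allow = 144/3.6 = 40.00 MPa.
For a hollow shaft τ = 16T/[πd_o³(1−k⁴)] with k = 0.76, so 1−k⁴ = 0.6664.
d_o³ = 16T/[π τ_allow (1−k⁴)] = 16×2.5300×10^7/(π×40.00×0.6664) = 4.834×10^6 mm³.
d_o = 169.1 mm.

d_o = 169 mm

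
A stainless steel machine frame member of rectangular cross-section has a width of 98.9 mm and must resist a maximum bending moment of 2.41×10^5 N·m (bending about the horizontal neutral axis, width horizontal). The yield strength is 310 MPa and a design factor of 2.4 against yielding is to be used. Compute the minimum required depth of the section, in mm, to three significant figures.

σ_allow = 310/2.4 = 129.2 MPa.
For a rectangular section σ = 6M/(bh²), so h² = 6M/(b σ_allow) = 6×2.4100×10^8/(98.9×129.2) = 113200 mm².
h = 336.4 mm.

h = 336 mm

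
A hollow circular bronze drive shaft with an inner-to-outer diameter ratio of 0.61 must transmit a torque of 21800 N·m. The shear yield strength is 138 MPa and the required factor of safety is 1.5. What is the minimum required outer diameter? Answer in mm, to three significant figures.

τ_allow = 138/1.5 = 92.00 MPa.
For a hollow shaft τ = 16T/[πd_o³(1−k⁴)] with k = 0.61, so 1−k⁴ = 0.8615.
d_o³ = 16T/[π τ_allow (1−k⁴)] = 16×2.1800×10^7/(π×92.00×0.8615) = 1.401×10^6 mm³.
d_o = 111.9 mm.

d_o = 112 mm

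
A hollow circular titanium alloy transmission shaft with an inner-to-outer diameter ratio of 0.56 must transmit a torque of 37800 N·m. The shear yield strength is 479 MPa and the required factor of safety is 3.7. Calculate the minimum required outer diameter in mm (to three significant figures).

d_o = 118 mm

τ_allow = 479/3.7 = 129.5 MPa.
For a hollow shaft τ = 16T/[πd_o³(1−k⁴)] with k = 0.56, so 1−k⁴ = 0.9017.
d_o³ = 16T/[π τ_allow (1−k⁴)] = 16×3.7800×10^7/(π×129.5×0.9017) = 1.649×10^6 mm³.
d_o = 118.1 mm.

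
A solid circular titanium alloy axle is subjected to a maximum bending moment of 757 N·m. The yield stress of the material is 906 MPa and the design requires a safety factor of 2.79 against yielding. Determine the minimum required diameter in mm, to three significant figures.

σ_allow = 906/2.79 = 324.7 MPa.
For a solid circular section σ = 32M/(πd³), so d³ = 32M/(π σ_allow) = 32×757000/(π×324.7) = 23740 mm³.
d = 28.74 mm.

d = 28.7 mm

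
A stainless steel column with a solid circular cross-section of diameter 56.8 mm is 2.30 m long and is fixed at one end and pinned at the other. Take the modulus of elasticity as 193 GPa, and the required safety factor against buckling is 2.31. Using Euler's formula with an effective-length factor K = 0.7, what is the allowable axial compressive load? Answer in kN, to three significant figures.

P_allow = 163 kN

I = πd⁴/64 = π×56.8⁴/64 = 510900 mm⁴.
Effective length L_e = KL = 0.7×2.30 m = 1610 mm.
Euler critical load P_cr = π²EI/L_e² = π²×193000×510900/1610² = 375500 N.
P_allow = P_cr/n = 375500/2.31 = 162500 N.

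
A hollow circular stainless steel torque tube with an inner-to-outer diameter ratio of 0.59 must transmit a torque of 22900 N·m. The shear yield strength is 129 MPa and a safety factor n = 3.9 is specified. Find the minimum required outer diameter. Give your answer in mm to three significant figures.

τ_allow = 129/3.9 = 33.08 MPa.
For a hollow shaft τ = 16T/[πd_o³(1−k⁴)] with k = 0.59, so 1−k⁴ = 0.8788.
d_o³ = 16T/[π τ_allow (1−k⁴)] = 16×2.2900×10^7/(π×33.08×0.8788) = 4.012×10^6 mm³.
d_o = 158.9 mm.

d_o = 159 mm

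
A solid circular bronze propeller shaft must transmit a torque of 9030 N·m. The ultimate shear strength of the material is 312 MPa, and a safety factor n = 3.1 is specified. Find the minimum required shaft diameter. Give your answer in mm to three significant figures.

Allowable shear stress τ_allow = 312/3.1 = 100.6 MPa.
For a solid shaft τ = 16T/(πd³), so d³ = 16T/(π τ_allow) = 16×9030000/(π×100.6) = 456900 mm³.
d = (456900)^(1/3) = 77.02 mm.

d = 77.0 mm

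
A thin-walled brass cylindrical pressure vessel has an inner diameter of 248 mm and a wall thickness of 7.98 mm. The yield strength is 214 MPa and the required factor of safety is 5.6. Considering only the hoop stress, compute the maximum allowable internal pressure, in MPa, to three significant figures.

p_allow = 2.46 MPa

σ_allow = 214/5.6 = 38.21 MPa.
σ_h = pD/(2t) → p_allow = 2σ_allow t/D = 2×38.21×7.98/248 = 2.459 MPa.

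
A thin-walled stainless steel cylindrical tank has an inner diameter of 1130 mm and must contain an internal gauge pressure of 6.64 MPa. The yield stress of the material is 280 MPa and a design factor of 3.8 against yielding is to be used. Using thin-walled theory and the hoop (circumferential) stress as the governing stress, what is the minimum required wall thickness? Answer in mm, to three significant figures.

σ_allow = 280/3.8 = 73.68 MPa.
Hoop stress σ_h = pD/(2t), so t = pD/(2σ_allow) = 6.64×1130/(2×73.68) = 50.91 mm.

t = 50.9 mm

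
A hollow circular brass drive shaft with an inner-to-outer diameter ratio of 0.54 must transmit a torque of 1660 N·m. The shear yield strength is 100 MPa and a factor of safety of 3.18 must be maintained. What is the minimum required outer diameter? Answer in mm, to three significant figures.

d_o = 66.5 mm

τ_allow = 100/3.18 = 31.45 MPa.
For a hollow shaft τ = 16T/[πd_o³(1−k⁴)] with k = 0.54, so 1−k⁴ = 0.9150.
d_o³ = 16T/[π τ_allow (1−k⁴)] = 16×1660000/(π×31.45×0.9150) = 293800 mm³.
d_o = 66.48 mm.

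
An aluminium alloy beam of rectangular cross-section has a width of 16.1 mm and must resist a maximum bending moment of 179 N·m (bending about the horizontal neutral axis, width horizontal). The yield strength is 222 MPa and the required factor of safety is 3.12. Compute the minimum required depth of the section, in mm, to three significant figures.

σ_allow = 222/3.12 = 71.15 MPa.
For a rectangular section σ = 6M/(bh²), so h² = 6M/(b σ_allow) = 6×179000/(16.1×71.15) = 937.5 mm².
h = 30.62 mm.

h = 30.6 mm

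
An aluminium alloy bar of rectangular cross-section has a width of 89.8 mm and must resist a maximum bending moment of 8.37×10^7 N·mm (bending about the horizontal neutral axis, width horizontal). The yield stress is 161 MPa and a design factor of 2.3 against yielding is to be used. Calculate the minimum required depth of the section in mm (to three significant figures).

h = 283 mm

σ_allow = 161/2.3 = 70.00 MPa.
For a rectangular section σ = 6M/(bh²), so h² = 6M/(b σ_allow) = 6×8.3700×10^7/(89.8×70.00) = 79890 mm².
h = 282.7 mm.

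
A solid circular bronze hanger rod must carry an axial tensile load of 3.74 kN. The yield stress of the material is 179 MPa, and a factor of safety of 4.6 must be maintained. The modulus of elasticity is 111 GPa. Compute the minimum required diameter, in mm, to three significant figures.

Allowable stress σ_allow = 179/4.6 = 38.91 MPa.
Required area A = F/σ_allow = 3740.0/38.91 = 96.11 mm².
A = πd²/4 → d = √(4A/π) = 11.06 mm.

d = 11.1 mm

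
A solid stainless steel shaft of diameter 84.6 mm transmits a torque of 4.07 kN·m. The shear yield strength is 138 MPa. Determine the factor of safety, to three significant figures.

τ = 16T/(πd³) = 16×4070000/(π×84.6³) = 34.23 MPa.
n = τ_limit/τ = 138/34.23 = 4.031.

n = 4.03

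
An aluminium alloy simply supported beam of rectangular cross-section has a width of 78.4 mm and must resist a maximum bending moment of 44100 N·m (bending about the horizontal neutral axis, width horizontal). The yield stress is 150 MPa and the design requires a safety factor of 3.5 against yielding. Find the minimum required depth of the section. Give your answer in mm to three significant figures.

h = 281 mm

σ_allow = 150/3.5 = 42.86 MPa.
For a rectangular section σ = 6M/(bh²), so h² = 6M/(b σ_allow) = 6×4.4100×10^7/(78.4×42.86) = 78750 mm².
h = 280.6 mm.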